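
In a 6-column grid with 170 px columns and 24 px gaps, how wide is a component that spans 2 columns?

364 px

2-column span = 2·170 + 1·24 = 364 px.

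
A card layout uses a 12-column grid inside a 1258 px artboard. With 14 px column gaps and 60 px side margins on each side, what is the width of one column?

82 px

Take off 120 px of margins, leaving 1138 px.
12 columns + 11 column gaps: 12c + 11·14 = 1138.
12c = 1138 − 154 = 984, so c = 82 px.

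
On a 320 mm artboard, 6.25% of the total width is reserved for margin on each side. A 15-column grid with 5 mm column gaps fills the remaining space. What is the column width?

Margins: 6.25% × 320 = 20 mm each, so content = 320 − 40 = 280 mm.
Subtracting 14 column gaps of 5 leaves 210 for 15 columns, so c = 14 mm.

14 mm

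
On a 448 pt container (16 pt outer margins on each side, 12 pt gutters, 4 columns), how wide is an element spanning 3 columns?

309 pt

Take off 32 pt of margins, leaving 416 pt.
Subtracting 3 gutters of 12 leaves 380 for 4 columns, so c = 95 pt.
3 columns plus 2 gutters: 285 + 24 = 309 pt.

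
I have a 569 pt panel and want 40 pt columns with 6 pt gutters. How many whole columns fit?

Each extra column adds 40 + 6 = 46 pt.
(569 + 6) / 46 = 12.50, so 12 columns fit.

12 columns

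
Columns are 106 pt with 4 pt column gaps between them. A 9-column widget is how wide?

Span of 9: 9·106 + 8·4 = 954 + 32 = 986 pt.

986 pt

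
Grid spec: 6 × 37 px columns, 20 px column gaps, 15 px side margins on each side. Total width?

352 px

Total width: 2·15 + 6·37 + 5·20 = 352 px.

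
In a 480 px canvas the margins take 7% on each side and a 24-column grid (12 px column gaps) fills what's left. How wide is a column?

5.7 px

Margins: 7% × 480 = 33.6 px each, so content = 480 − 67.2 = 412.8 px.
412.8 − 23·12 = 136.8; ÷24 gives c = 5.7 px.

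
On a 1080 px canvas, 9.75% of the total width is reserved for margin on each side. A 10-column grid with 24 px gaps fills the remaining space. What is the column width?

1080 × (1 − 2·9.75%) = 1080 × 80.5% = 869.4 px for the columns.
10 columns + 9 gaps: 10c + 9·24 = 869.4.
10c = 869.4 − 216 = 653.4, so c = 65.34 px.

65.34 px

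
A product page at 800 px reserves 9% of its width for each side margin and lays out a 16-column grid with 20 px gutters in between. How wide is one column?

22.25 px

Each margin = 9% of 800 = 72 px; content = 800 − 2·72 = 656 px.
656 − 15·20 = 356; ÷16 gives c = 22.25 px.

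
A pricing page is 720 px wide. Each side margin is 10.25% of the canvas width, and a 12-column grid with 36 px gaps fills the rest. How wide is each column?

Each margin = 10.25% of 720 = 73.8 px; content = 720 − 2·73.8 = 572.4 px.
Subtracting 11 gaps of 36 leaves 176.4 for 12 columns, so c = 14.7 px.

14.7 px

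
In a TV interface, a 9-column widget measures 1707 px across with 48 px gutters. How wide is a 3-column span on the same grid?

537 px

9c + 8·48 = 1707 → 9c = 1323 → c = 147 px.
3-column span = 3·147 + 2·48 = 537 px.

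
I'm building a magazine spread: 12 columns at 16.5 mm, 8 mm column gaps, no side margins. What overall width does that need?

286 mm

Canvas = 12·16.5 + 11·8 = 198 + 88 = 286 mm.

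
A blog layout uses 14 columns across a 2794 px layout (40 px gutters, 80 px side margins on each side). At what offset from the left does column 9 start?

Take off 160 px of margins, leaving 2634 px.
14 columns + 13 gutters: 14c + 13·40 = 2634.
14c = 2634 − 520 = 2114, so c = 151 px.
Column 9 starts at margin + 8·(column + gutter) = 80 + 8·191 = 1608 px.

1608 px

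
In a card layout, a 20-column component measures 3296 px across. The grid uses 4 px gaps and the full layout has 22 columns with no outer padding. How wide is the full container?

3626 px

3296 − 19·4 = 3220; ÷20 gives c = 161 px.
Container = 22·161 + 21·4 = 3542 + 84 = 3626 px.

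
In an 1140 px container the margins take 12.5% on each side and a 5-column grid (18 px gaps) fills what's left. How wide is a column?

Each margin = 12.5% of 1140 = 142.5 px; content = 1140 − 2·142.5 = 855 px.
5 columns + 4 gaps: 5c + 4·18 = 855.
5c = 855 − 72 = 783, so c = 156.6 px.

156.6 px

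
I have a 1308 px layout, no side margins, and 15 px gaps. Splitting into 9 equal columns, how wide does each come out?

Subtracting 8 gaps of 15 leaves 1188 for 9 columns, so c = 132 px.

132 px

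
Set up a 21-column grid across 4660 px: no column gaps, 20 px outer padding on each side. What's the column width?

220 px

Take off 40 px of margins, leaving 4620 px.
With no column gaps, each column is 4620/21 = 220 px.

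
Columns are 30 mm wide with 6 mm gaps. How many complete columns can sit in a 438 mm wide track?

Each extra column adds 30 + 6 = 36 mm.
(438 + 6) / 36 = 12.33, so 12 columns fit.

12 columns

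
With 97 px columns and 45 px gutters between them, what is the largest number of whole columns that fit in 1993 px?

14 columns

14 columns: 14·97 + 13·45 = 1943 px ≤ 1993.
15 columns: 2085 px > 1993. So 14.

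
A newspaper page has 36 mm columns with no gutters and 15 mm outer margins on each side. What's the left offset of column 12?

Column 12 starts at margin + 11·(column + gutter) = 15 + 11·36 = 411 mm.

411 mm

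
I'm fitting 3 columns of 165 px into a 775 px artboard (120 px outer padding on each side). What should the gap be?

20 px

Inside the margins: 775 − 240 = 535 px.
Columns use 495 px, leaving 40 px across 2 gaps = 20 px each.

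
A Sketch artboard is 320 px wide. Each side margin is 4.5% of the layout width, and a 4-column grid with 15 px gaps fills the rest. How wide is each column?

61.55 px

Margins: 4.5% × 320 = 14.4 px each, so content = 320 − 28.8 = 291.2 px.
4c + 3·15 = 291.2 → 4c = 246.2 → c = 61.55 px.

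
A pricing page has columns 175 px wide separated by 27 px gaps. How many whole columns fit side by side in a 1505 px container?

k columns need k·175 + (k−1)·27 = k·202 − 27.
k·202 − 27 ≤ 1505 → k ≤ 1532 / 202 ≈ 7.58, so k = 7.

7 columns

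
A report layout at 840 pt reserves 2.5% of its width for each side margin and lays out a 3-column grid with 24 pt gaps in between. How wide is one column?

250 pt

Margins: 2.5% × 840 = 21 pt each, so content = 840 − 42 = 798 pt.
Subtracting 2 gaps of 24 leaves 750 for 3 columns, so c = 250 pt.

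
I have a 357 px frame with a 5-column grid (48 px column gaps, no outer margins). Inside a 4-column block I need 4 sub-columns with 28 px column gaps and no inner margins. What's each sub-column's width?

48 px

5c + 4·48 = 357 → 5c = 165 → c = 33 px.
4 columns plus 3 column gaps: 132 + 144 = 276 px.
4 columns + 3 column gaps: 4d + 3·28 = 276.
4d = 276 − 84 = 192, so d = 48 px.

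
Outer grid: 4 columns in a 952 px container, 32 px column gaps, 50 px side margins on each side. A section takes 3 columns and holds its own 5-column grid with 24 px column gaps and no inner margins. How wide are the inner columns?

107 px

Take off 100 px of margins, leaving 852 px.
852 − 3·32 = 756; ÷4 gives c = 189 px.
3 columns plus 2 column gaps: 567 + 64 = 631 px.
5 columns + 4 column gaps: 5d + 4·24 = 631.
5d = 631 − 96 = 535, so d = 107 px.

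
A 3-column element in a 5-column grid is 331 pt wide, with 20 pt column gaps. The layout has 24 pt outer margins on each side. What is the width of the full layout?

3c + 2·20 = 331 → 3c = 291 → c = 97 pt.
Layout = 2·24 + 5·97 + 4·20 = 48 + 485 + 80 = 613 pt.

613 pt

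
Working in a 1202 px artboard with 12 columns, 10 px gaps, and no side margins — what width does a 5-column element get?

495 px

12 columns + 11 gaps: 12c + 11·10 = 1202.
12c = 1202 − 110 = 1092, so c = 91 px.
5-column span = 5·91 + 4·10 = 495 px.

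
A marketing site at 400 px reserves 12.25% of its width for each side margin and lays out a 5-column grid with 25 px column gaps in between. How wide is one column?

400 × (1 − 2·12.25%) = 400 × 75.5% = 302 px for the columns.
Subtracting 4 column gaps of 25 leaves 202 for 5 columns, so c = 40.4 px.

40.4 px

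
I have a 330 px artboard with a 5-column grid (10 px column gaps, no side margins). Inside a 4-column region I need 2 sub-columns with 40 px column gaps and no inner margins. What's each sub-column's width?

5 columns + 4 column gaps: 5c + 4·10 = 330.
5c = 330 − 40 = 290, so c = 58 px.
Span of 4: 4·58 + 3·10 = 232 + 30 = 262 px.
2 columns + 1 column gap: 2d + 1·40 = 262.
2d = 262 − 40 = 222, so d = 111 px.

111 px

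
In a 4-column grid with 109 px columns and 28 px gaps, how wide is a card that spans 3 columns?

383 px

Span of 3: 3·109 + 2·28 = 327 + 56 = 383 px.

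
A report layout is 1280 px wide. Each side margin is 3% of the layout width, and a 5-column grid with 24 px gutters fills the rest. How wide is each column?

Margins: 3% × 1280 = 38.4 px each, so content = 1280 − 76.8 = 1203.2 px.
5c + 4·24 = 1203.2 → 5c = 1107.2 → c = 221.44 px.

221.44 px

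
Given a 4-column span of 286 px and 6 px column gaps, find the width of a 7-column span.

4 columns + 3 column gaps: 4c + 3·6 = 286.
4c = 286 − 18 = 268, so c = 67 px.
7-column span = 7·67 + 6·6 = 505 px.

505 px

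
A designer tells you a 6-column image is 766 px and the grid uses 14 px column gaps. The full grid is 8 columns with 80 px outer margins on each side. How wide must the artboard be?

1186 px

Subtracting 5 column gaps of 14 leaves 696 for 6 columns, so c = 116 px.
Artboard = 2·80 + 8·116 + 7·14 = 160 + 928 + 98 = 1186 px.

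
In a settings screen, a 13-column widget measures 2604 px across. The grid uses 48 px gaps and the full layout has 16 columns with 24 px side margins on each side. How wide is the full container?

2604 − 12·48 = 2028; ÷13 gives c = 156 px.
Container = 2·24 + 16·156 + 15·48 = 48 + 2496 + 720 = 3264 px.

3264 px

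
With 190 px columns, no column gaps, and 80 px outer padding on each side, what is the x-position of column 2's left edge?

270 px

Each column+gutter stride is 190 px; 1 of them past the 80 px margin is 80 + 190 = 270 px.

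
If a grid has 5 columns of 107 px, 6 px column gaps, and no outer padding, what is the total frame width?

Summing: 535 + 24 = 559 px.

559 px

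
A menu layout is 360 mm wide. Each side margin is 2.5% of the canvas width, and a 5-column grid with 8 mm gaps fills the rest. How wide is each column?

62 mm

Each margin = 2.5% of 360 = 9 mm; content = 360 − 2·9 = 342 mm.
5c + 4·8 = 342 → 5c = 310 → c = 62 mm.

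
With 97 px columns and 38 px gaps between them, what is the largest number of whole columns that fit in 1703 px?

12 columns: 12·97 + 11·38 = 1582 px ≤ 1703.
13 columns: 1717 px > 1703. So 12.

12 columns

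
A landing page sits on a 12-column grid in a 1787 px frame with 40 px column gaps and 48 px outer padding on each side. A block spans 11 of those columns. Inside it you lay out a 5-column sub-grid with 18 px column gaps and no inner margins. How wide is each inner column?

294.95 px

Take off 96 px of margins, leaving 1691 px.
Subtracting 11 column gaps of 40 leaves 1251 for 12 columns, so c = 104.25 px.
Span of 11: 11·104.25 + 10·40 = 1146.75 + 400 = 1546.75 px.
1546.75 − 4·18 = 1474.75; ÷5 gives d = 294.95 px.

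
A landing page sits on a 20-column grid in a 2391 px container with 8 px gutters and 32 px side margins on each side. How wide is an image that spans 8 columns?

Inside the margins: 2391 − 64 = 2327 px.
2327 − 19·8 = 2175; ÷20 gives c = 108.75 px.
Span of 8: 8·108.75 + 7·8 = 870 + 56 = 926 px.

926 px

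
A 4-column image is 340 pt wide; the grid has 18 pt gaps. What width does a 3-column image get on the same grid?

250.5 pt

4 columns + 3 gaps: 4c + 3·18 = 340.
4c = 340 − 54 = 286, so c = 71.5 pt.
3 columns plus 2 gaps: 214.5 + 36 = 250.5 pt.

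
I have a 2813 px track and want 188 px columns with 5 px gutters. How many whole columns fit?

k columns need k·188 + (k−1)·5 = k·193 − 5.
k·193 − 5 ≤ 2813 → k ≤ 2818 / 193 ≈ 14.60, so k = 14.

14 columns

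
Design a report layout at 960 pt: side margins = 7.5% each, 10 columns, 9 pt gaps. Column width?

73.5 pt

Margins: 7.5% × 960 = 72 pt each, so content = 960 − 144 = 816 pt.
816 − 9·9 = 735; ÷10 gives c = 73.5 pt.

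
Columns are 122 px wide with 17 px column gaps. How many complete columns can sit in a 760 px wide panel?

k columns need k·122 + (k−1)·17 = k·139 − 17.
k·139 − 17 ≤ 760 → k ≤ 777 / 139 ≈ 5.59, so k = 5.

5 columns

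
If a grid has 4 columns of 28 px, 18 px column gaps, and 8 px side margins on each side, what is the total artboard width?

182 px

Artboard = 2·8 + 4·28 + 3·18 = 16 + 112 + 54 = 182 px.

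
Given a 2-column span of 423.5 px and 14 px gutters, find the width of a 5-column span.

1079.75 px

2c + 1·14 = 423.5 → 2c = 409.5 → c = 204.75 px.
Span of 5: 5·204.75 + 4·14 = 1023.75 + 56 = 1079.75 px.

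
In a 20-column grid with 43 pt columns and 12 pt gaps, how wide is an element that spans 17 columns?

923 pt

17 columns plus 16 gaps: 731 + 192 = 923 pt.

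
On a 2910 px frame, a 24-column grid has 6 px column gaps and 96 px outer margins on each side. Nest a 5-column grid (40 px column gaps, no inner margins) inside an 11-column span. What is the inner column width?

216.5 px

Inside the margins: 2910 − 192 = 2718 px.
Subtracting 23 column gaps of 6 leaves 2580 for 24 columns, so c = 107.5 px.
Span of 11: 11·107.5 + 10·6 = 1182.5 + 60 = 1242.5 px.
5d + 4·40 = 1242.5 → 5d = 1082.5 → d = 216.5 px.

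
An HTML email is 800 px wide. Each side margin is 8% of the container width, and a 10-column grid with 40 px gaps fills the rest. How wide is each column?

800 × (1 − 2·8%) = 800 × 84% = 672 px for the columns.
672 − 9·40 = 312; ÷10 gives c = 31.2 px.

31.2 px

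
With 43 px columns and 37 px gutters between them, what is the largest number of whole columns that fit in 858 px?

11 columns

11 columns: 11·43 + 10·37 = 843 px ≤ 858.
12 columns: 923 px > 858. So 11.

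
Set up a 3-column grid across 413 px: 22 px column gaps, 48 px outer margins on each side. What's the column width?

91 px

Inside the margins: 413 − 96 = 317 px.
Subtracting 2 column gaps of 22 leaves 273 for 3 columns, so c = 91 px.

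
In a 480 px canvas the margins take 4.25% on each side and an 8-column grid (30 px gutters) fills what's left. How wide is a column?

28.65 px

Margins: 4.25% × 480 = 20.4 px each, so content = 480 − 40.8 = 439.2 px.
8 columns + 7 gutters: 8c + 7·30 = 439.2.
8c = 439.2 − 210 = 229.2, so c = 28.65 px.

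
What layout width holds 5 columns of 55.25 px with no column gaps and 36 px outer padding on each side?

348.25 px

Total width: 2·36 + 5·55.25 = 348.25 px.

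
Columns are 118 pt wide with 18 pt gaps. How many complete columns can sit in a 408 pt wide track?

3 columns

k columns need k·118 + (k−1)·18 = k·136 − 18.
k·136 − 18 ≤ 408 → k ≤ 426 / 136 ≈ 3.13, so k = 3.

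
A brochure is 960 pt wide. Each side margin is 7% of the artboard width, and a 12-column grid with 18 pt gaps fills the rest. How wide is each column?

52.3 pt

960 × (1 − 2·7%) = 960 × 86% = 825.6 pt for the columns.
12c + 11·18 = 825.6 → 12c = 627.6 → c = 52.3 pt.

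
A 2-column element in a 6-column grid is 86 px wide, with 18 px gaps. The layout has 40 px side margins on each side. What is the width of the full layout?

374 px

86 − 1·18 = 68; ÷2 gives c = 34 px.
Total width: 2·40 + 6·34 + 5·18 = 374 px.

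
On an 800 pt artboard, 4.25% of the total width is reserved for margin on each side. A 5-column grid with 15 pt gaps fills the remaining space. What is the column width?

800 × (1 − 2·4.25%) = 800 × 91.5% = 732 pt for the columns.
732 − 4·15 = 672; ÷5 gives c = 134.4 pt.

134.4 pt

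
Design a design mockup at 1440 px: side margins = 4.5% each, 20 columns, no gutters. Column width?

65.52 px

1440 × (1 − 2·4.5%) = 1440 × 91% = 1310.4 px for the columns.
With no gutters, each column is 1310.4/20 = 65.52 px.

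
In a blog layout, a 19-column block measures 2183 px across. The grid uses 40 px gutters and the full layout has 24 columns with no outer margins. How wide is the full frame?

2768 px

19c + 18·40 = 2183 → 19c = 1463 → c = 77 px.
Frame = 24·77 + 23·40 = 1848 + 920 = 2768 px.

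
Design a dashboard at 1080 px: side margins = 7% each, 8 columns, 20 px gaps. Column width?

98.6 px

Margins: 7% × 1080 = 75.6 px each, so content = 1080 − 151.2 = 928.8 px.
8 columns + 7 gaps: 8c + 7·20 = 928.8.
8c = 928.8 − 140 = 788.8, so c = 98.6 px.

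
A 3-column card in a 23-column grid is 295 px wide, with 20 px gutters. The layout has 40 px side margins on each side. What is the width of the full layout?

2475 px

3 columns + 2 gutters: 3c + 2·20 = 295.
3c = 295 − 40 = 255, so c = 85 px.
Layout = 2·40 + 23·85 + 22·20 = 80 + 1955 + 440 = 2475 px.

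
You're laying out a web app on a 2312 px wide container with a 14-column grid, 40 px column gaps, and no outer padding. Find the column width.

128 px

14 columns + 13 column gaps: 14c + 13·40 = 2312.
14c = 2312 − 520 = 1792, so c = 128 px.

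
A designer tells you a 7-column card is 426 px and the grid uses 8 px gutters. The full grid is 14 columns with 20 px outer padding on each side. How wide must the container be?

7 columns + 6 gutters: 7c + 6·8 = 426.
7c = 426 − 48 = 378, so c = 54 px.
Container = 2·20 + 14·54 + 13·8 = 40 + 756 + 104 = 900 px.

900 px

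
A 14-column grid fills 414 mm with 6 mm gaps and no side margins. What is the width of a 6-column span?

174 mm

14c + 13·6 = 414 → 14c = 336 → c = 24 mm.
6 columns plus 5 gaps: 144 + 30 = 174 mm.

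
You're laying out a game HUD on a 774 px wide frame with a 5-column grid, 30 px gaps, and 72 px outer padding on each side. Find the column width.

Inside the margins: 774 − 144 = 630 px.
630 − 4·30 = 510; ÷5 gives c = 102 px.

102 px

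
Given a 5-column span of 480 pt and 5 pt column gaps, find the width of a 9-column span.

868 pt

5c + 4·5 = 480 → 5c = 460 → c = 92 pt.
9 columns plus 8 column gaps: 828 + 40 = 868 pt.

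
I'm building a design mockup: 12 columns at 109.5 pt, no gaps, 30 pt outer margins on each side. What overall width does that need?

1374 pt

Summing: 60 + 1314 = 1374 pt.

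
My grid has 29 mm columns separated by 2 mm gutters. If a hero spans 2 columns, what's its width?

60 mm

2 columns plus 1 gutter: 58 + 2 = 60 mm.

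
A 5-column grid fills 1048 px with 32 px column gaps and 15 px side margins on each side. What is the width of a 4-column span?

Take off 30 px of margins, leaving 1018 px.
5 columns + 4 column gaps: 5c + 4·32 = 1018.
5c = 1018 − 128 = 890, so c = 178 px.
Span of 4: 4·178 + 3·32 = 712 + 96 = 808 px.

808 px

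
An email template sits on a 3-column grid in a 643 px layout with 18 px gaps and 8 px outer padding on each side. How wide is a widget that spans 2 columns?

412 px

Take off 16 px of margins, leaving 627 px.
627 − 2·18 = 591; ÷3 gives c = 197 px.
Span of 2: 2·197 + 1·18 = 394 + 18 = 412 px.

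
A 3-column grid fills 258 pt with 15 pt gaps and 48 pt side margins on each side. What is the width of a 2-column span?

Inside the margins: 258 − 96 = 162 pt.
3c + 2·15 = 162 → 3c = 132 → c = 44 pt.
Span of 2: 2·44 + 1·15 = 88 + 15 = 103 pt.

103 pt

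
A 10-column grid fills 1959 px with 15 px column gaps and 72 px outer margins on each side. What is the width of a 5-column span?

900 px

Inside the margins: 1959 − 144 = 1815 px.
10c + 9·15 = 1815 → 10c = 1680 → c = 168 px.
Span of 5: 5·168 + 4·15 = 840 + 60 = 900 px.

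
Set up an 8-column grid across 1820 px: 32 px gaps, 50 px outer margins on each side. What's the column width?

187 px

Content width = 1820 − 2·50 = 1720 px.
8c + 7·32 = 1720 → 8c = 1496 → c = 187 px.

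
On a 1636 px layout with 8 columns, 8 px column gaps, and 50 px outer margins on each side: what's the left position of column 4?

629 px

Inside the margins: 1636 − 100 = 1536 px.
Subtracting 7 column gaps of 8 leaves 1480 for 8 columns, so c = 185 px.
Each column+gutter stride is 193 px; 3 of them past the 50 px margin is 50 + 579 = 629 px.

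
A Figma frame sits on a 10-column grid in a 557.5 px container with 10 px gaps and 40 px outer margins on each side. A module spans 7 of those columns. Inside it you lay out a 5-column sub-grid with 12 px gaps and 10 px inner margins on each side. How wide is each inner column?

52.65 px

Outer content = 557.5 − 2·40 = 477.5 px.
10c + 9·10 = 477.5 → 10c = 387.5 → c = 38.75 px.
7-column span = 7·38.75 + 6·10 = 331.25 px.
Inner content = 331.25 − 2·10 = 311.25 px.
5 columns + 4 gaps: 5d + 4·12 = 311.25.
5d = 311.25 − 48 = 263.25, so d = 52.65 px.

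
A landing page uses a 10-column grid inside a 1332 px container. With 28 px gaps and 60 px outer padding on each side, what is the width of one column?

96 px

Take off 120 px of margins, leaving 1212 px.
Subtracting 9 gaps of 28 leaves 960 for 10 columns, so c = 96 px.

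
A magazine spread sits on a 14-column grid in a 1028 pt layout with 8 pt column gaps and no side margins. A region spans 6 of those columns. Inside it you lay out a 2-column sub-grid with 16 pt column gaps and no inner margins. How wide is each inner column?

210 pt

14 columns + 13 column gaps: 14c + 13·8 = 1028.
14c = 1028 − 104 = 924, so c = 66 pt.
Span of 6: 6·66 + 5·8 = 396 + 40 = 436 pt.
2 columns + 1 column gap: 2d + 1·16 = 436.
2d = 436 − 16 = 420, so d = 210 pt.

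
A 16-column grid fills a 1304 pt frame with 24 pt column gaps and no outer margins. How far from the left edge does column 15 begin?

1162 pt

Subtracting 15 column gaps of 24 leaves 944 for 16 columns, so c = 59 pt.
Each column+gutter stride is 83 pt; with no margin, 14 of them is 1162 pt.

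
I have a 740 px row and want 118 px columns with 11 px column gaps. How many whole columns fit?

5 columns

Each extra column adds 118 + 11 = 129 px.
(740 + 11) / 129 = 5.82, so 5 columns fit.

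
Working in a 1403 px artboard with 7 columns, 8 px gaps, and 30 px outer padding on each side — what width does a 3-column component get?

Content width = 1403 − 2·30 = 1343 px.
1343 − 6·8 = 1295; ÷7 gives c = 185 px.
Span of 3: 3·185 + 2·8 = 555 + 16 = 571 px.

571 px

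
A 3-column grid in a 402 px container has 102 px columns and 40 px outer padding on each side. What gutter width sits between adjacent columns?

8 px

Content width = 402 − 2·40 = 322 px.
3 columns take 3·102 = 306 px; remaining 16 splits into 2 gutters.
g = 16 / 2 = 8 px.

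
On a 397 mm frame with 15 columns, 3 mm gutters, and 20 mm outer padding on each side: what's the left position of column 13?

308 mm

Subtract both margins: 397 − 2·20 = 357 mm.
Subtracting 14 gutters of 3 leaves 315 for 15 columns, so c = 21 mm.
Before column 13: the margin + 12 columns + 12 gutters.
Offset = 20 + 12·(21 + 3) = 20 + 288 = 308 mm.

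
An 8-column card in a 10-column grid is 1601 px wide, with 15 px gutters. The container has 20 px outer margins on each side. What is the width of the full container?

2045 px

Subtracting 7 gutters of 15 leaves 1496 for 8 columns, so c = 187 px.
Adding margins, columns and gutters: 40 + 1870 + 135 = 2045 px.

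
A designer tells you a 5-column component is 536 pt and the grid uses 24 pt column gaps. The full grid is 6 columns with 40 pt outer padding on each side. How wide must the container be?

728 pt

536 − 4·24 = 440; ÷5 gives c = 88 pt.
Container = 2·40 + 6·88 + 5·24 = 80 + 528 + 120 = 728 pt.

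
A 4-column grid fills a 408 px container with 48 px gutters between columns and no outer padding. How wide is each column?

66 px

4c + 3·48 = 408 → 4c = 264 → c = 66 px.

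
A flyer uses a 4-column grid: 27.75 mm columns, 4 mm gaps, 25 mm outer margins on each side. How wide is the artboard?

Total width: 2·25 + 4·27.75 + 3·4 = 173 mm.

173 mm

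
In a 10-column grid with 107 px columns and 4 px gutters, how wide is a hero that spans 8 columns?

884 px

8 columns plus 7 gutters: 856 + 28 = 884 px.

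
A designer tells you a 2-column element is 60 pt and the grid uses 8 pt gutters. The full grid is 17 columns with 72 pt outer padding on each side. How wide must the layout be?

714 pt

Subtracting 1 gutter of 8 leaves 52 for 2 columns, so c = 26 pt.
Total width: 2·72 + 17·26 + 16·8 = 714 pt.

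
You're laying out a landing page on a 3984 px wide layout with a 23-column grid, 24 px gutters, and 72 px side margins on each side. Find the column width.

Take off 144 px of margins, leaving 3840 px.
23 columns + 22 gutters: 23c + 22·24 = 3840.
23c = 3840 − 528 = 3312, so c = 144 px.

144 px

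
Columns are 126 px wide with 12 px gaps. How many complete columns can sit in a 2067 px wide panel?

15 columns

15 columns: 15·126 + 14·12 = 2058 px ≤ 2067.
16 columns: 2196 px > 2067. So 15.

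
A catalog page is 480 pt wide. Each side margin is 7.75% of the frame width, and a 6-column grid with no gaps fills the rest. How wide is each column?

Margins: 7.75% × 480 = 37.2 pt each, so content = 480 − 74.4 = 405.6 pt.
405.6 / 6 = 67.6 pt per column.

67.6 pt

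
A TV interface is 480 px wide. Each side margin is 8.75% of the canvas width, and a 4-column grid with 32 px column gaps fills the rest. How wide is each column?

75 px

480 × (1 − 2·8.75%) = 480 × 82.5% = 396 px for the columns.
396 − 3·32 = 300; ÷4 gives c = 75 px.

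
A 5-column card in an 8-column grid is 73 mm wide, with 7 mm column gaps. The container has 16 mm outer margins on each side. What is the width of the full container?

5c + 4·7 = 73 → 5c = 45 → c = 9 mm.
Total width: 2·16 + 8·9 + 7·7 = 153 mm.

153 mm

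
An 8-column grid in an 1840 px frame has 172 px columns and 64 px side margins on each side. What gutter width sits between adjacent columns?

Subtract both margins: 1840 − 2·64 = 1712 px.
8 columns take 8·172 = 1376 px; remaining 336 splits into 7 gutters.
g = 336 / 7 = 48 px.

48 px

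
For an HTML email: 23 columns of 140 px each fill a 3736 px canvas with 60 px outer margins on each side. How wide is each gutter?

18 px

Content width = 3736 − 2·60 = 3616 px.
23·140 + 22g = 3616 → 22g = 396 → g = 18 px.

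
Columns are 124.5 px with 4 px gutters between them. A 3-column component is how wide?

3-column span = 3·124.5 + 2·4 = 381.5 px.

381.5 px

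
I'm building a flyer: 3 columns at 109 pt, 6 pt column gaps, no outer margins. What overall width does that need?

Total width: 3·109 + 2·6 = 339 pt.

339 pt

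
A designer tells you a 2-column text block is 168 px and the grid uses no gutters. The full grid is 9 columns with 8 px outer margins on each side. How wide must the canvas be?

772 px

168 / 2 = 84 px per column.
Total width: 2·8 + 9·84 = 772 px.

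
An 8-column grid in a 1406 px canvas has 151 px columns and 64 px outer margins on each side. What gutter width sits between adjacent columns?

Subtract both margins: 1406 − 2·64 = 1278 px.
8 columns take 8·151 = 1208 px; remaining 70 splits into 7 gutters.
g = 70 / 7 = 10 px.

10 px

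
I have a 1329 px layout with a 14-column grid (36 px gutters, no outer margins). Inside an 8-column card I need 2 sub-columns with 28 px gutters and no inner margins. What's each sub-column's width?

358 px

1329 − 13·36 = 861; ÷14 gives c = 61.5 px.
8 columns plus 7 gutters: 492 + 252 = 744 px.
Subtracting 1 gutter of 28 leaves 716 for 2 columns, so d = 358 px.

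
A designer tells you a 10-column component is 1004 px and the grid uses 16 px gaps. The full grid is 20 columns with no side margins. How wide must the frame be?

1004 − 9·16 = 860; ÷10 gives c = 86 px.
Frame = 20·86 + 19·16 = 1720 + 304 = 2024 px.

2024 px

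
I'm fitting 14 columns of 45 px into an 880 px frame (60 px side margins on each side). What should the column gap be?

10 px

Subtract both margins: 880 − 2·60 = 760 px.
Columns use 630 px, leaving 130 px across 13 column gaps = 10 px each.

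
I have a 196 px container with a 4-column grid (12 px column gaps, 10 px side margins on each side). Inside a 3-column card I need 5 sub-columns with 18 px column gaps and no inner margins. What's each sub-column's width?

11.4 px

Outer content = 196 − 2·10 = 176 px.
Subtracting 3 column gaps of 12 leaves 140 for 4 columns, so c = 35 px.
Span of 3: 3·35 + 2·12 = 105 + 24 = 129 px.
Subtracting 4 column gaps of 18 leaves 57 for 5 columns, so d = 11.4 px.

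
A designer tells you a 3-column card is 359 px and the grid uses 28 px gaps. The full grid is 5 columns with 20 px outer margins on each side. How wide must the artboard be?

657 px

3 columns + 2 gaps: 3c + 2·28 = 359.
3c = 359 − 56 = 303, so c = 101 px.
Adding margins, columns and gutters: 40 + 505 + 112 = 657 px.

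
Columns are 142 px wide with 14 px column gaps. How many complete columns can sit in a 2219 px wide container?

14 columns: 14·142 + 13·14 = 2170 px ≤ 2219.
15 columns: 2326 px > 2219. So 14.

14 columns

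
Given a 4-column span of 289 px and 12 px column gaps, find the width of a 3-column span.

213.75 px

Subtracting 3 column gaps of 12 leaves 253 for 4 columns, so c = 63.25 px.
3-column span = 3·63.25 + 2·12 = 213.75 px.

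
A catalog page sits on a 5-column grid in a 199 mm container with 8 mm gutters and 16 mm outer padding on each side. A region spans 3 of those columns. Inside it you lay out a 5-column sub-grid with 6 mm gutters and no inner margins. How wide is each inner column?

14.6 mm

Inside the margins: 199 − 32 = 167 mm.
5c + 4·8 = 167 → 5c = 135 → c = 27 mm.
Span of 3: 3·27 + 2·8 = 81 + 16 = 97 mm.
5d + 4·6 = 97 → 5d = 73 → d = 14.6 mm.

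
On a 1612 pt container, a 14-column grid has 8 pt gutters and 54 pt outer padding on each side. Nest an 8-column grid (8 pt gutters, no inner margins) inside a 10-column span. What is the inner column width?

Subtract both margins: 1612 − 2·54 = 1504 pt.
14c + 13·8 = 1504 → 14c = 1400 → c = 100 pt.
10-column span = 10·100 + 9·8 = 1072 pt.
Subtracting 7 gutters of 8 leaves 1016 for 8 columns, so d = 127 pt.

127 pt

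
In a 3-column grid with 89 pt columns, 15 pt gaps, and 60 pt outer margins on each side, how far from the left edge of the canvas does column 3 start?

Before column 3: the margin + 2 columns + 2 gaps.
Offset = 60 + 2·(89 + 15) = 60 + 208 = 268 pt.

268 pt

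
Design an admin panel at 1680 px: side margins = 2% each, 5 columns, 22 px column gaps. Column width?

Each margin = 2% of 1680 = 33.6 px; content = 1680 − 2·33.6 = 1612.8 px.
Subtracting 4 column gaps of 22 leaves 1524.8 for 5 columns, so c = 304.96 px.

304.96 px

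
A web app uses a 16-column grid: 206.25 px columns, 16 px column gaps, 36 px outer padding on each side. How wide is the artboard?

Total width: 2·36 + 16·206.25 + 15·16 = 3612 px.

3612 px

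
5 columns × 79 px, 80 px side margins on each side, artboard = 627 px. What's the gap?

Take off 160 px of margins, leaving 467 px.
5·79 + 4g = 467 → 4g = 72 → g = 18 px.

18 px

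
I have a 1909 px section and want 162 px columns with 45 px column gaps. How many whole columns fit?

9 columns: 9·162 + 8·45 = 1818 px ≤ 1909.
10 columns: 2025 px > 1909. So 9.

9 columns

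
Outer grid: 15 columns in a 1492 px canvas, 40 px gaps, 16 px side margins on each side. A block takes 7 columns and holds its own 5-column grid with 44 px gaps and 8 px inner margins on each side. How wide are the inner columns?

93.6 px

Subtract both margins: 1492 − 2·16 = 1460 px.
1460 − 14·40 = 900; ÷15 gives c = 60 px.
7-column span = 7·60 + 6·40 = 660 px.
Inner content = 660 − 2·8 = 644 px.
5d + 4·44 = 644 → 5d = 468 → d = 93.6 px.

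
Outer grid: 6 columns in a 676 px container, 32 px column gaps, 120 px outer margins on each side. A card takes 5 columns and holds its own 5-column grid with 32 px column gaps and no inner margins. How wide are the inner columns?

46 px

Subtract both margins: 676 − 2·120 = 436 px.
436 − 5·32 = 276; ÷6 gives c = 46 px.
5 columns plus 4 column gaps: 230 + 128 = 358 px.
Subtracting 4 column gaps of 32 leaves 230 for 5 columns, so d = 46 px.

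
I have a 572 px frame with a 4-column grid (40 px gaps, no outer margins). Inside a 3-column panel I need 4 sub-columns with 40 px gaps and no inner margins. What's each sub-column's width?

Subtracting 3 gaps of 40 leaves 452 for 4 columns, so c = 113 px.
Span of 3: 3·113 + 2·40 = 339 + 80 = 419 px.
4 columns + 3 gaps: 4d + 3·40 = 419.
4d = 419 − 120 = 299, so d = 74.75 px.

74.75 px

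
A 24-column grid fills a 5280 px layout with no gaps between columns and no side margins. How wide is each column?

With no gaps, each column is 5280/24 = 220 px.

220 px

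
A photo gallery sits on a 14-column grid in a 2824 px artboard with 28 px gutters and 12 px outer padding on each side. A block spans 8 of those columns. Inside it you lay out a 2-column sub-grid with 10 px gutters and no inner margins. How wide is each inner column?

789 px

Outer content = 2824 − 2·12 = 2800 px.
14c + 13·28 = 2800 → 14c = 2436 → c = 174 px.
Span of 8: 8·174 + 7·28 = 1392 + 196 = 1588 px.
1588 − 1·10 = 1578; ÷2 gives d = 789 px.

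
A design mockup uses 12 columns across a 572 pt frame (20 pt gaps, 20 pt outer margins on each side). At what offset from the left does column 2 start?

Take off 40 pt of margins, leaving 532 pt.
12 columns + 11 gaps: 12c + 11·20 = 532.
12c = 532 − 220 = 312, so c = 26 pt.
Before column 2: the margin + 1 column + 1 gap.
Offset = 20 + 1·(26 + 20) = 20 + 46 = 66 pt.

66 pt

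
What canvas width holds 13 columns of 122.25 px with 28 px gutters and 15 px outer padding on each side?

1955.25 px

Total width: 2·15 + 13·122.25 + 12·28 = 1955.25 px.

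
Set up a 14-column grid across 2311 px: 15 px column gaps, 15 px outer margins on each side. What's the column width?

149 px

Inside the margins: 2311 − 30 = 2281 px.
14 columns + 13 column gaps: 14c + 13·15 = 2281.
14c = 2281 − 195 = 2086, so c = 149 px.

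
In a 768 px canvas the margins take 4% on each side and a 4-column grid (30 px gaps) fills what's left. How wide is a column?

154.14 px

768 × (1 − 2·4%) = 768 × 92% = 706.56 px for the columns.
4 columns + 3 gaps: 4c + 3·30 = 706.56.
4c = 706.56 − 90 = 616.56, so c = 154.14 px.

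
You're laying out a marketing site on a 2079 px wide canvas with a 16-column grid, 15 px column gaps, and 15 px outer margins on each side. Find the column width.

114 px

Subtract both margins: 2079 − 2·15 = 2049 px.
16c + 15·15 = 2049 → 16c = 1824 → c = 114 px.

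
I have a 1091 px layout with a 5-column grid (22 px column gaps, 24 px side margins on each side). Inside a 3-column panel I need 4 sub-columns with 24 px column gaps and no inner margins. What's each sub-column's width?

136.25 px

Take off 48 px of margins, leaving 1043 px.
5 columns + 4 column gaps: 5c + 4·22 = 1043.
5c = 1043 − 88 = 955, so c = 191 px.
Span of 3: 3·191 + 2·22 = 573 + 44 = 617 px.
4 columns + 3 column gaps: 4d + 3·24 = 617.
4d = 617 − 72 = 545, so d = 136.25 px.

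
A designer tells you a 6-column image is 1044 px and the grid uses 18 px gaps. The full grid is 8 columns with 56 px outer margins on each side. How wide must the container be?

1510 px

1044 − 5·18 = 954; ÷6 gives c = 159 px.
Container = 2·56 + 8·159 + 7·18 = 112 + 1272 + 126 = 1510 px.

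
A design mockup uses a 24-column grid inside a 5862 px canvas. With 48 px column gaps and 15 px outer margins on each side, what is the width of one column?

Inside the margins: 5862 − 30 = 5832 px.
Subtracting 23 column gaps of 48 leaves 4728 for 24 columns, so c = 197 px.

197 px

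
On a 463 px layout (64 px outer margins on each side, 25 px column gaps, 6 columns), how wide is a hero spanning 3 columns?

155 px

Subtract both margins: 463 − 2·64 = 335 px.
335 − 5·25 = 210; ÷6 gives c = 35 px.
3 columns plus 2 column gaps: 105 + 50 = 155 px.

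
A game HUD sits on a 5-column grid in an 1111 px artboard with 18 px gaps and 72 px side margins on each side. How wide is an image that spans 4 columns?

Content width = 1111 − 2·72 = 967 px.
5 columns + 4 gaps: 5c + 4·18 = 967.
5c = 967 − 72 = 895, so c = 179 px.
4-column span = 4·179 + 3·18 = 770 px.

770 px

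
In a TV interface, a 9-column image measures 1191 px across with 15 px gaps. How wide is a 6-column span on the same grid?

789 px

1191 − 8·15 = 1071; ÷9 gives c = 119 px.
6 columns plus 5 gaps: 714 + 75 = 789 px.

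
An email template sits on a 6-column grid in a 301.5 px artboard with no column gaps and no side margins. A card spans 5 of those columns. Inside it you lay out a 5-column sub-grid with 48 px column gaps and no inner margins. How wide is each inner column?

6c = 301.5 → c = 50.25 px.
With no column gaps, 5 columns span 5·50.25 = 251.25 px.
5 columns + 4 column gaps: 5d + 4·48 = 251.25.
5d = 251.25 − 192 = 59.25, so d = 11.85 px.

11.85 px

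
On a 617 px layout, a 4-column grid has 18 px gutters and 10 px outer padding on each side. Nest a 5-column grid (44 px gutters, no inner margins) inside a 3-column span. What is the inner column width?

Inside the margins: 617 − 20 = 597 px.
4 columns + 3 gutters: 4c + 3·18 = 597.
4c = 597 − 54 = 543, so c = 135.75 px.
3 columns plus 2 gutters: 407.25 + 36 = 443.25 px.
443.25 − 4·44 = 267.25; ÷5 gives d = 53.45 px.

53.45 px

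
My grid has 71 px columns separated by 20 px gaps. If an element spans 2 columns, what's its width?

162 px

2-column span = 2·71 + 1·20 = 162 px.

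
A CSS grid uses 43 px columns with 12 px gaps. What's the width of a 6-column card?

318 px

6 columns plus 5 gaps: 258 + 60 = 318 px.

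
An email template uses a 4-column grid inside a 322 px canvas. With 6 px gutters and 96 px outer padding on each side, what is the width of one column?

Inside the margins: 322 − 192 = 130 px.
4c + 3·6 = 130 → 4c = 112 → c = 28 px.

28 px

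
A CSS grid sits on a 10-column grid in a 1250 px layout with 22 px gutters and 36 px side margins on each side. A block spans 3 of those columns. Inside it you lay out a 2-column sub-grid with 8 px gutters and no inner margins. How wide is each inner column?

165 px

Inside the margins: 1250 − 72 = 1178 px.
10 columns + 9 gutters: 10c + 9·22 = 1178.
10c = 1178 − 198 = 980, so c = 98 px.
3 columns plus 2 gutters: 294 + 44 = 338 px.
2 columns + 1 gutter: 2d + 1·8 = 338.
2d = 338 − 8 = 330, so d = 165 px.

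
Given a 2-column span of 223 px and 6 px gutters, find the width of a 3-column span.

337.5 px

2 columns + 1 gutter: 2c + 1·6 = 223.
2c = 223 − 6 = 217, so c = 108.5 px.
3-column span = 3·108.5 + 2·6 = 337.5 px.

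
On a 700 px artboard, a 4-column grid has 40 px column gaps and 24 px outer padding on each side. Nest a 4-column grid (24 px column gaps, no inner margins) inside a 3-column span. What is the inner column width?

Subtract both margins: 700 − 2·24 = 652 px.
652 − 3·40 = 532; ÷4 gives c = 133 px.
3-column span = 3·133 + 2·40 = 479 px.
4d + 3·24 = 479 → 4d = 407 → d = 101.75 px.

101.75 px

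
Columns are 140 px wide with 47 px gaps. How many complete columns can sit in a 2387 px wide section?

13 columns

Each extra column adds 140 + 47 = 187 px.
(2387 + 47) / 187 = 13.02, so 13 columns fit.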